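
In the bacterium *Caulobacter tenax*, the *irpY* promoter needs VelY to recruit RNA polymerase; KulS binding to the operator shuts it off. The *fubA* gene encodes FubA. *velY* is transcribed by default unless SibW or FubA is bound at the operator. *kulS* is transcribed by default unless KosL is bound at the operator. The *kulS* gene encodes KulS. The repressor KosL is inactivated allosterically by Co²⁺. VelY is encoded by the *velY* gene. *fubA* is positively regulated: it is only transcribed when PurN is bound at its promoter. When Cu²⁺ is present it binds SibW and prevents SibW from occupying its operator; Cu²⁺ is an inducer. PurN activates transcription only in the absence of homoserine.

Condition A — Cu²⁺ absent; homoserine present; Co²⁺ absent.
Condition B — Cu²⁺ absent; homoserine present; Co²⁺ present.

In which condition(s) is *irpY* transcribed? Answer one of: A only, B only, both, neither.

neither

Condition A:
Cu²⁺ is absent, so SibW is active.
Homoserine is present, so PurN is inactive.
Required activator PurN is absent, so *fubA* is not transcribed.
So FubA is not produced.
With repressor SibW bound, *velY* is not transcribed.
So VelY is not produced.
Co²⁺ is absent, so KosL is active.
With repressor KosL bound, *kulS* is not transcribed.
So KulS is not produced.
Required activator VelY is absent, so *irpY* is not transcribed.
→ *irpY* is OFF in A.
Condition B:
Cu²⁺ is absent, so SibW is active.
Homoserine is present, so PurN is inactive.
Required activator PurN is absent, so *fubA* is not transcribed.
So FubA is not produced.
With repressor SibW bound, *velY* is not transcribed.
So VelY is not produced.
Co²⁺ is present, so KosL is inactive.
With no repressor bound, *kulS* is transcribed.
So KulS is produced and active.
With repressor KulS bound, *irpY* is not transcribed.
→ *irpY* is OFF in B.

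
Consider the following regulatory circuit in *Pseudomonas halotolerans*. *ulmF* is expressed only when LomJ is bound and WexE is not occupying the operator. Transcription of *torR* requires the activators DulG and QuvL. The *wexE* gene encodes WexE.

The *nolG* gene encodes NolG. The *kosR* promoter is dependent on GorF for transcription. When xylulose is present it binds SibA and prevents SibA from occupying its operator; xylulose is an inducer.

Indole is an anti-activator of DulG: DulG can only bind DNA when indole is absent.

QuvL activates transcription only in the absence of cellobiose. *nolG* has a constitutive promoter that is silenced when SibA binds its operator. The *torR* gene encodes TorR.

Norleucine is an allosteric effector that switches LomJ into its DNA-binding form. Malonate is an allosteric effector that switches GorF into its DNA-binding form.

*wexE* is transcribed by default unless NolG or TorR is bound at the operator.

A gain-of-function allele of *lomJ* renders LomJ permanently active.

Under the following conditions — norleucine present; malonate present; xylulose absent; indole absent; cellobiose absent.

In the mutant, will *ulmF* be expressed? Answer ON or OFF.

ON

LomJ is constitutively active in this strain.
Xylulose is absent, so SibA is active.
With repressor SibA bound, *nolG* is not transcribed.
So NolG is not produced.
Indole is absent, so DulG is active.
Cellobiose is absent, so QuvL is active.
No repressor is bound and DulG and QuvL are active, so *torR* is transcribed.
So TorR is produced and active.
With repressor TorR bound, *wexE* is not transcribed.
So WexE is not produced.
No repressor is bound and LomJ is active, so *ulmF* is transcribed.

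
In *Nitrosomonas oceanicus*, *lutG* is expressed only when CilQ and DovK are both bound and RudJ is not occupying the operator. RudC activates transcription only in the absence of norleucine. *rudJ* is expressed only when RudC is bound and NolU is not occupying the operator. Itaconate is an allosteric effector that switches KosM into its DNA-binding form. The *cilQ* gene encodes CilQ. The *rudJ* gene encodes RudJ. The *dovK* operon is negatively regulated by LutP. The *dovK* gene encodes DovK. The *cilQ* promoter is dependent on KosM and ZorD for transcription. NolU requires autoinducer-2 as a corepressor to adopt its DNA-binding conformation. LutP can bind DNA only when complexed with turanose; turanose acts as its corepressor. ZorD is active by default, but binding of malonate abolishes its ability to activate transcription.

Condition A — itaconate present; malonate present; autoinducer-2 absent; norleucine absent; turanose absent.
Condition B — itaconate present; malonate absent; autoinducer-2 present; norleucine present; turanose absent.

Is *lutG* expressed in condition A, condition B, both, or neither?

B only

Condition A:
Itaconate is present, so KosM is active.
Malonate is present, so ZorD is inactive.
Required activator ZorD is absent, so *cilQ* is not transcribed.
So CilQ is not produced.
Autoinducer-2 is absent, so NolU is inactive.
Norleucine is absent, so RudC is active.
No repressor is bound and RudC is active, so *rudJ* is transcribed.
So RudJ is produced and active.
Turanose is absent, so LutP is inactive.
With no repressor bound, *dovK* is transcribed.
So DovK is produced and active.
With repressor RudJ bound, *lutG* is not transcribed.
→ *lutG* is OFF in A.
Condition B:
Itaconate is present, so KosM is active.
Malonate is absent, so ZorD is active.
No repressor is bound and KosM and ZorD are active, so *cilQ* is transcribed.
So CilQ is produced and active.
Autoinducer-2 is present, so NolU is active.
Norleucine is present, so RudC is inactive.
With repressor NolU bound, *rudJ* is not transcribed.
So RudJ is not produced.
Turanose is absent, so LutP is inactive.
With no repressor bound, *dovK* is transcribed.
So DovK is produced and active.
No repressor is bound and CilQ and DovK are active, so *lutG* is transcribed.
→ *lutG* is ON in B.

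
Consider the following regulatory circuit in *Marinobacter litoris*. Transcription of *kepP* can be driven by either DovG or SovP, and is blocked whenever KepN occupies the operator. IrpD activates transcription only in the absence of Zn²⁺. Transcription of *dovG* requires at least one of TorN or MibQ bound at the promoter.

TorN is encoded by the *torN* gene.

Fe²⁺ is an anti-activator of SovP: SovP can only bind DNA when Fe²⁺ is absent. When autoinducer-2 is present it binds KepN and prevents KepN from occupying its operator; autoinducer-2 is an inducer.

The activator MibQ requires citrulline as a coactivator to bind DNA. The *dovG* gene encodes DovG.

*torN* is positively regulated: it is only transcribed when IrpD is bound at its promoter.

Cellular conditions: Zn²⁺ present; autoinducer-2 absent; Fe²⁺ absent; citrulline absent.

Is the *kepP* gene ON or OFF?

Zn²⁺ is present, so IrpD is inactive.
Required activator IrpD is absent, so *torN* is not transcribed.
So TorN is not produced.
Citrulline is absent, so MibQ is inactive.
No activator is available at the *dovG* promoter, so *dovG* is not transcribed.
So DovG is not produced.
Fe²⁺ is absent, so SovP is active.
Autoinducer-2 is absent, so KepN is active.
With repressor KepN bound, *kepP* is not transcribed.

OFF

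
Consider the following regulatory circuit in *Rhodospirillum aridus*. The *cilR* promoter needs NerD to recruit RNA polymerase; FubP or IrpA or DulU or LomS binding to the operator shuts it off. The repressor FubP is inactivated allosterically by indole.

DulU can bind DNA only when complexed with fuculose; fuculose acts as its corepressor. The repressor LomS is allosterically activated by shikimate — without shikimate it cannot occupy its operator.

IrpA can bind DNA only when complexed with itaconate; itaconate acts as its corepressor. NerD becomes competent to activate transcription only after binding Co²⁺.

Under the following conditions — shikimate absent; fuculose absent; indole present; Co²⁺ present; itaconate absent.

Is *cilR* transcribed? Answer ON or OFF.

ON

Indole is present, so FubP is inactive.
Co²⁺ is present, so NerD is active.
Itaconate is absent, so IrpA is inactive.
Fuculose is absent, so DulU is inactive.
Shikimate is absent, so LomS is inactive.
No repressor is bound and NerD is active, so *cilR* is transcribed.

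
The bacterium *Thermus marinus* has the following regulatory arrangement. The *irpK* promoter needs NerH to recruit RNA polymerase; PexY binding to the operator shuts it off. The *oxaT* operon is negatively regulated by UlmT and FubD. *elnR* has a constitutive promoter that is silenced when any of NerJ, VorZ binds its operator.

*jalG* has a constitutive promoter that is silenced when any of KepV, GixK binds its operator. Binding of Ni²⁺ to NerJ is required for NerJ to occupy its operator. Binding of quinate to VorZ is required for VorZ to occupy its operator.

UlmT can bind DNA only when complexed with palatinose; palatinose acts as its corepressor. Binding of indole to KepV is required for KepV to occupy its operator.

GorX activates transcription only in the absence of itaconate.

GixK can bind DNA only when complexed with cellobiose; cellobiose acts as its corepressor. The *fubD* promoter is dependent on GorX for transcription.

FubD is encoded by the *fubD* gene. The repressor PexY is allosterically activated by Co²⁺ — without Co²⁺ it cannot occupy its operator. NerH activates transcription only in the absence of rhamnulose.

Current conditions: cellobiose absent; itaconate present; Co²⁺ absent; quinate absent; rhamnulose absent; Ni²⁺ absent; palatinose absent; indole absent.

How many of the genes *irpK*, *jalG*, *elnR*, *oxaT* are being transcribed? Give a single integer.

Co²⁺ is absent, so PexY is inactive.
Rhamnulose is absent, so NerH is active.
No repressor is bound and NerH is active, so *irpK* is transcribed.
→ *irpK* is ON.
Indole is absent, so KepV is inactive.
Cellobiose is absent, so GixK is inactive.
With no repressor bound, *jalG* is transcribed.
→ *jalG* is ON.
Ni²⁺ is absent, so NerJ is inactive.
Quinate is absent, so VorZ is inactive.
With no repressor bound, *elnR* is transcribed.
→ *elnR* is ON.
Palatinose is absent, so UlmT is inactive.
Itaconate is present, so GorX is inactive.
Required activator GorX is absent, so *fubD* is not transcribed.
So FubD is not produced.
With no repressor bound, *oxaT* is transcribed.
→ *oxaT* is ON.
4 of the 4 genes are transcribed.

4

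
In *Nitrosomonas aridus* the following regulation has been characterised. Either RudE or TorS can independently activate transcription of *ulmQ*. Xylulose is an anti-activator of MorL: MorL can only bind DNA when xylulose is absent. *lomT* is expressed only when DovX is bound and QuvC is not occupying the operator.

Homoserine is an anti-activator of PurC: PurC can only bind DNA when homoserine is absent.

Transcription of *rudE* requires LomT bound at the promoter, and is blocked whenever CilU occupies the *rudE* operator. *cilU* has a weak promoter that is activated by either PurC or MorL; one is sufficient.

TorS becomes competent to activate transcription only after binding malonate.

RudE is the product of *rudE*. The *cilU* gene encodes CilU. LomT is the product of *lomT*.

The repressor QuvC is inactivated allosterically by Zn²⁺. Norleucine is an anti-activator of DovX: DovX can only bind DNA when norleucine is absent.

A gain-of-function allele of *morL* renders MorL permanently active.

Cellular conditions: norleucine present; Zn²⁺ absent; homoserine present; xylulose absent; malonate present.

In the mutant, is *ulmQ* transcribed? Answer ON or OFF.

ON

Homoserine is present, so PurC is inactive.
MorL is constitutively active in this strain.
Activator MorL is present, so *cilU* is transcribed.
So CilU is produced and active.
Zn²⁺ is absent, so QuvC is active.
Norleucine is present, so DovX is inactive.
With repressor QuvC bound, *lomT* is not transcribed.
So LomT is not produced.
With repressor CilU bound, *rudE* is not transcribed.
So RudE is not produced.
Malonate is present, so TorS is active.
Activator TorS is present, so *ulmQ* is transcribed.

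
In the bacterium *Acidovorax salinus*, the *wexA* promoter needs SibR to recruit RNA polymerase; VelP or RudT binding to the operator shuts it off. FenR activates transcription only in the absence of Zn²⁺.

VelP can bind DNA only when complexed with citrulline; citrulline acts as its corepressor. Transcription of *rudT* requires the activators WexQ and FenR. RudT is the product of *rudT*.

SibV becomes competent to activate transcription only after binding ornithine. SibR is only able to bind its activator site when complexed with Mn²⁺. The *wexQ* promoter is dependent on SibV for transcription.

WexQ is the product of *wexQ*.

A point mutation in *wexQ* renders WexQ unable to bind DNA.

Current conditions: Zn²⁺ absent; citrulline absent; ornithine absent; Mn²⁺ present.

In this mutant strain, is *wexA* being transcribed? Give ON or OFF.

ON

Mn²⁺ is present, so SibR is active.
Citrulline is absent, so VelP is inactive.
WexQ is non-functional in this strain, so it has no effect.
Zn²⁺ is absent, so FenR is active.
Required activator WexQ is absent, so *rudT* is not transcribed.
So RudT is not produced.
No repressor is bound and SibR is active, so *wexA* is transcribed.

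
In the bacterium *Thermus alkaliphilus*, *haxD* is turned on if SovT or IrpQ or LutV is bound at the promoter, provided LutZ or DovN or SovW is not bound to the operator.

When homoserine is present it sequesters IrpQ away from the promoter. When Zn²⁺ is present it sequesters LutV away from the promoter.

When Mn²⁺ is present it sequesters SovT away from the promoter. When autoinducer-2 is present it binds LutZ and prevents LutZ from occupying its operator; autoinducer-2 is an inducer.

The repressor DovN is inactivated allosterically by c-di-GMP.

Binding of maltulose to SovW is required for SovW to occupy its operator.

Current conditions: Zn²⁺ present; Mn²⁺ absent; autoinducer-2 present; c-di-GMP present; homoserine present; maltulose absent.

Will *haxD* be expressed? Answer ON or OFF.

Mn²⁺ is absent, so SovT is active.
Autoinducer-2 is present, so LutZ is inactive.
Homoserine is present, so IrpQ is inactive.
Zn²⁺ is present, so LutV is inactive.
c-di-GMP is present, so DovN is inactive.
Maltulose is absent, so SovW is inactive.
Activator SovT is present, so *haxD* is transcribed.

ON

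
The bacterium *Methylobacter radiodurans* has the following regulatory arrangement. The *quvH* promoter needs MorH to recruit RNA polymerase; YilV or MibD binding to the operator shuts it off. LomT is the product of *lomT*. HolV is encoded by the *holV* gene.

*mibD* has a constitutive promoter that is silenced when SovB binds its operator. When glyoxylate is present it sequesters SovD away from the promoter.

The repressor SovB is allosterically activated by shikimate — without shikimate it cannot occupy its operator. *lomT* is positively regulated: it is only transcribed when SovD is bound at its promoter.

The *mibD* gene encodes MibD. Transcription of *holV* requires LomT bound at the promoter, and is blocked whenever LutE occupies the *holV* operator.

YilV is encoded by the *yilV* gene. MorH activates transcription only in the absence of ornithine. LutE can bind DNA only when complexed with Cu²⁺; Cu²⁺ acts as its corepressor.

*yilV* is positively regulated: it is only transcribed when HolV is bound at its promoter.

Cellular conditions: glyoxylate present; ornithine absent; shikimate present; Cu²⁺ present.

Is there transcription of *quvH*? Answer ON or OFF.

Cu²⁺ is present, so LutE is active.
Glyoxylate is present, so SovD is inactive.
Required activator SovD is absent, so *lomT* is not transcribed.
So LomT is not produced.
With repressor LutE bound, *holV* is not transcribed.
So HolV is not produced.
Required activator HolV is absent, so *yilV* is not transcribed.
So YilV is not produced.
Ornithine is absent, so MorH is active.
Shikimate is present, so SovB is active.
With repressor SovB bound, *mibD* is not transcribed.
So MibD is not produced.
No repressor is bound and MorH is active, so *quvH* is transcribed.

ON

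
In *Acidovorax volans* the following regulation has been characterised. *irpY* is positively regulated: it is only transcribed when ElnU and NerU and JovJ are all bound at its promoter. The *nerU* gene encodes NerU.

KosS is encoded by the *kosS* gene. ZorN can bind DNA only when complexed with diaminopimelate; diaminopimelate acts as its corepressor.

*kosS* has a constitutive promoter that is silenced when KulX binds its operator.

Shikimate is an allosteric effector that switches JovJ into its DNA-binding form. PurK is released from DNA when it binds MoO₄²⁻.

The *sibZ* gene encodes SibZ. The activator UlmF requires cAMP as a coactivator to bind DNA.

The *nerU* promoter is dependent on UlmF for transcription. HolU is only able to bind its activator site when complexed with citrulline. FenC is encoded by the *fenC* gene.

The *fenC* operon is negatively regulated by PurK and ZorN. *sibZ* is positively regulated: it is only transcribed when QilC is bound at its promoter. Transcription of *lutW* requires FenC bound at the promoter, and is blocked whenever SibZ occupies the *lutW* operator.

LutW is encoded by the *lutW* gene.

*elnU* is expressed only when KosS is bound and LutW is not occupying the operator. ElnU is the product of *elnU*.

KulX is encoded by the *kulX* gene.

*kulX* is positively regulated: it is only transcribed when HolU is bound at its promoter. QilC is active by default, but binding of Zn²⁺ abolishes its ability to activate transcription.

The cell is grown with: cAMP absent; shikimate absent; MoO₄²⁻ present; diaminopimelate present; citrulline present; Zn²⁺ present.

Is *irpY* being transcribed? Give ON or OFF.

Citrulline is present, so HolU is active.
No repressor is bound and HolU is active, so *kulX* is transcribed.
So KulX is produced and active.
With repressor KulX bound, *kosS* is not transcribed.
So KosS is not produced.
MoO₄²⁻ is present, so PurK is inactive.
Diaminopimelate is present, so ZorN is active.
With repressor ZorN bound, *fenC* is not transcribed.
So FenC is not produced.
Zn²⁺ is present, so QilC is inactive.
Required activator QilC is absent, so *sibZ* is not transcribed.
So SibZ is not produced.
Required activator FenC is absent, so *lutW* is not transcribed.
So LutW is not produced.
Required activator KosS is absent, so *elnU* is not transcribed.
So ElnU is not produced.
cAMP is absent, so UlmF is inactive.
Required activator UlmF is absent, so *nerU* is not transcribed.
So NerU is not produced.
Shikimate is absent, so JovJ is inactive.
Required activator ElnU is absent, so *irpY* is not transcribed.

OFF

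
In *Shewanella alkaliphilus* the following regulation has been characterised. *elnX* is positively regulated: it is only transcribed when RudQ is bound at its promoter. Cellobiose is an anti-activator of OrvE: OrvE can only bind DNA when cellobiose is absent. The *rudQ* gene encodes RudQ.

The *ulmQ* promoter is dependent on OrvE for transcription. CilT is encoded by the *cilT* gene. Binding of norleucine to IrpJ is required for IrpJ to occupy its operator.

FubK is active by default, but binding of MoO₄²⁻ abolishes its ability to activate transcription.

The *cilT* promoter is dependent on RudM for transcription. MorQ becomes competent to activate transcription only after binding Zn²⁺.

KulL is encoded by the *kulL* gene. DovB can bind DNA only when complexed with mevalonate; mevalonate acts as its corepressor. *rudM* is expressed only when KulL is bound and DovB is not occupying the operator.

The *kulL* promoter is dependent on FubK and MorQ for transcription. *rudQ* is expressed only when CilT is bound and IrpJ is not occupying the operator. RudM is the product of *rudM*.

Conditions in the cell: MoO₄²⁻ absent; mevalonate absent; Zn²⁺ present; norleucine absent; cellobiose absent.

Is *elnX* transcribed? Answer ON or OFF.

MoO₄²⁻ is absent, so FubK is active.
Zn²⁺ is present, so MorQ is active.
No repressor is bound and FubK and MorQ are active, so *kulL* is transcribed.
So KulL is produced and active.
Mevalonate is absent, so DovB is inactive.
No repressor is bound and KulL is active, so *rudM* is transcribed.
So RudM is produced and active.
No repressor is bound and RudM is active, so *cilT* is transcribed.
So CilT is produced and active.
Norleucine is absent, so IrpJ is inactive.
No repressor is bound and CilT is active, so *rudQ* is transcribed.
So RudQ is produced and active.
No repressor is bound and RudQ is active, so *elnX* is transcribed.

ON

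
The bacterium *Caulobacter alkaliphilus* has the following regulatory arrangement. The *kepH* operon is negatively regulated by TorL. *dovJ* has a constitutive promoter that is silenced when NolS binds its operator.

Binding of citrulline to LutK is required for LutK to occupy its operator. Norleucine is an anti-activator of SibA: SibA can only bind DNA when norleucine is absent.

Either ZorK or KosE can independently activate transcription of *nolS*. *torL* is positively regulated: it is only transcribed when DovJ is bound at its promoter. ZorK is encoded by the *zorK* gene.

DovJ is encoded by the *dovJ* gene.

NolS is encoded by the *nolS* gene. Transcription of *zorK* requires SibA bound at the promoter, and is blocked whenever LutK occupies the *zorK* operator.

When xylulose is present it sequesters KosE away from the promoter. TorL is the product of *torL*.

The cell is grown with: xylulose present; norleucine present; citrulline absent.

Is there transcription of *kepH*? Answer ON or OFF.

Norleucine is present, so SibA is inactive.
Citrulline is absent, so LutK is inactive.
Required activator SibA is absent, so *zorK* is not transcribed.
So ZorK is not produced.
Xylulose is present, so KosE is inactive.
No activator is available at the *nolS* promoter, so *nolS* is not transcribed.
So NolS is not produced.
With no repressor bound, *dovJ* is transcribed.
So DovJ is produced and active.
No repressor is bound and DovJ is active, so *torL* is transcribed.
So TorL is produced and active.
With repressor TorL bound, *kepH* is not transcribed.

OFF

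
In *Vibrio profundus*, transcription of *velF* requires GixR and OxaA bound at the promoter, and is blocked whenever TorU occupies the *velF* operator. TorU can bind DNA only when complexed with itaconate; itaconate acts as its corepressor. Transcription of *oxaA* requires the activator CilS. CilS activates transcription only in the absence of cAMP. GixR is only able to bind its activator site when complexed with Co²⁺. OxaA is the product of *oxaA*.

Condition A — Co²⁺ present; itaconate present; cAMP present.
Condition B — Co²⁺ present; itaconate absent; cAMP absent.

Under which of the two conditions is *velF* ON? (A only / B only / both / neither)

B only

Condition A:
Co²⁺ is present, so GixR is active.
Itaconate is present, so TorU is active.
cAMP is present, so CilS is inactive.
Required activator CilS is absent, so *oxaA* is not transcribed.
So OxaA is not produced.
With repressor TorU bound, *velF* is not transcribed.
→ *velF* is OFF in A.
Condition B:
Co²⁺ is present, so GixR is active.
Itaconate is absent, so TorU is inactive.
cAMP is absent, so CilS is active.
No repressor is bound and CilS is active, so *oxaA* is transcribed.
So OxaA is produced and active.
No repressor is bound and GixR and OxaA are active, so *velF* is transcribed.
→ *velF* is ON in B.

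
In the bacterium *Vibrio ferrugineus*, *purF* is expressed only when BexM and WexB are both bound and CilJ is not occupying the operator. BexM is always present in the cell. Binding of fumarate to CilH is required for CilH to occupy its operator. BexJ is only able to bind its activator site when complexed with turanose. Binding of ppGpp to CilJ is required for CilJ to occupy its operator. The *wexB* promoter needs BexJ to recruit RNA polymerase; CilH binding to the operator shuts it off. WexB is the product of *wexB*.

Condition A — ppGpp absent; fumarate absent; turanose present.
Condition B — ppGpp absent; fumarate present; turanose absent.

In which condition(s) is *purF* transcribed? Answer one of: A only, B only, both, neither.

A only

Condition A:
ppGpp is absent, so CilJ is inactive.
BexM is produced constitutively and is active.
Fumarate is absent, so CilH is inactive.
Turanose is present, so BexJ is active.
No repressor is bound and BexJ is active, so *wexB* is transcribed.
So WexB is produced and active.
No repressor is bound and BexM and WexB are active, so *purF* is transcribed.
→ *purF* is ON in A.
Condition B:
ppGpp is absent, so CilJ is inactive.
BexM is produced constitutively and is active.
Fumarate is present, so CilH is active.
Turanose is absent, so BexJ is inactive.
With repressor CilH bound, *wexB* is not transcribed.
So WexB is not produced.
Required activator WexB is absent, so *purF* is not transcribed.
→ *purF* is OFF in B.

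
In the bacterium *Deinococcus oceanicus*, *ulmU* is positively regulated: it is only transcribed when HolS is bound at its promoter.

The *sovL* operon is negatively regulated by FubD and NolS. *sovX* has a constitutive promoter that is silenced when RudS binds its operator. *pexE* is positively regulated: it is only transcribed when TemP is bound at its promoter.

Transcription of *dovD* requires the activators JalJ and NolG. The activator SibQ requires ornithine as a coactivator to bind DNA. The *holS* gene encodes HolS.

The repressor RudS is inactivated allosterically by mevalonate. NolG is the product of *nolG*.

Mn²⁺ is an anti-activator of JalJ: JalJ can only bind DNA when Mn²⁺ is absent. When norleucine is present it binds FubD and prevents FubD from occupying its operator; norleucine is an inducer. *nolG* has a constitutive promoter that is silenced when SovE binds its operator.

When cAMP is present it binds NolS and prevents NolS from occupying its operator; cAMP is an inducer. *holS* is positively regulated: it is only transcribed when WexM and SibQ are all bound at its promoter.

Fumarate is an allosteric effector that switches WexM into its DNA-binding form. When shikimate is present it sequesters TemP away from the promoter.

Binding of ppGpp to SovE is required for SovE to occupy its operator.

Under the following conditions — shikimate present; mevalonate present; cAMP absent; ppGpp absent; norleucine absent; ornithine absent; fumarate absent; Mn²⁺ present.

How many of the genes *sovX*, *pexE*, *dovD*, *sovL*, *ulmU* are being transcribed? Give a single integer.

Mevalonate is present, so RudS is inactive.
With no repressor bound, *sovX* is transcribed.
→ *sovX* is ON.
Shikimate is present, so TemP is inactive.
Required activator TemP is absent, so *pexE* is not transcribed.
→ *pexE* is OFF.
Mn²⁺ is present, so JalJ is inactive.
ppGpp is absent, so SovE is inactive.
With no repressor bound, *nolG* is transcribed.
So NolG is produced and active.
Required activator JalJ is absent, so *dovD* is not transcribed.
→ *dovD* is OFF.
Norleucine is absent, so FubD is active.
cAMP is absent, so NolS is active.
With repressor FubD bound, *sovL* is not transcribed.
→ *sovL* is OFF.
Fumarate is absent, so WexM is inactive.
Ornithine is absent, so SibQ is inactive.
Required activator WexM is absent, so *holS* is not transcribed.
So HolS is not produced.
Required activator HolS is absent, so *ulmU* is not transcribed.
→ *ulmU* is OFF.
1 of the 5 genes is transcribed.

1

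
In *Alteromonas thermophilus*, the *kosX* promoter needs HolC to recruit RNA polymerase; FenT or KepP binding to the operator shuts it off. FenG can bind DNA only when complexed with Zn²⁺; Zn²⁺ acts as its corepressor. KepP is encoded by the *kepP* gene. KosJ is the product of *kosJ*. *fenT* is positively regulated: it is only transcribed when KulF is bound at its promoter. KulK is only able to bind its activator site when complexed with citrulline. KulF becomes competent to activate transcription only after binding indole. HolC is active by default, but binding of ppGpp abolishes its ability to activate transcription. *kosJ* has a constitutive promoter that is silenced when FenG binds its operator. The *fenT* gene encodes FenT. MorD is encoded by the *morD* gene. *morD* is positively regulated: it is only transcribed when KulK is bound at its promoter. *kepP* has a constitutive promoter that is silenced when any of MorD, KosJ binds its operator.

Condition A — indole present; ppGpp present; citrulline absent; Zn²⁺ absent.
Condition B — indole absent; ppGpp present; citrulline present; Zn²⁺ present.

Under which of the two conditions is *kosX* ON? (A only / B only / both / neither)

Condition A:
Indole is present, so KulF is active.
No repressor is bound and KulF is active, so *fenT* is transcribed.
So FenT is produced and active.
ppGpp is present, so HolC is inactive.
Citrulline is absent, so KulK is inactive.
Required activator KulK is absent, so *morD* is not transcribed.
So MorD is not produced.
Zn²⁺ is absent, so FenG is inactive.
With no repressor bound, *kosJ* is transcribed.
So KosJ is produced and active.
With repressor KosJ bound, *kepP* is not transcribed.
So KepP is not produced.
With repressor FenT bound, *kosX* is not transcribed.
→ *kosX* is OFF in A.
Condition B:
Indole is absent, so KulF is inactive.
Required activator KulF is absent, so *fenT* is not transcribed.
So FenT is not produced.
ppGpp is present, so HolC is inactive.
Citrulline is present, so KulK is active.
No repressor is bound and KulK is active, so *morD* is transcribed.
So MorD is produced and active.
Zn²⁺ is present, so FenG is active.
With repressor FenG bound, *kosJ* is not transcribed.
So KosJ is not produced.
With repressor MorD bound, *kepP* is not transcribed.
So KepP is not produced.
Required activator HolC is absent, so *kosX* is not transcribed.
→ *kosX* is OFF in B.

neither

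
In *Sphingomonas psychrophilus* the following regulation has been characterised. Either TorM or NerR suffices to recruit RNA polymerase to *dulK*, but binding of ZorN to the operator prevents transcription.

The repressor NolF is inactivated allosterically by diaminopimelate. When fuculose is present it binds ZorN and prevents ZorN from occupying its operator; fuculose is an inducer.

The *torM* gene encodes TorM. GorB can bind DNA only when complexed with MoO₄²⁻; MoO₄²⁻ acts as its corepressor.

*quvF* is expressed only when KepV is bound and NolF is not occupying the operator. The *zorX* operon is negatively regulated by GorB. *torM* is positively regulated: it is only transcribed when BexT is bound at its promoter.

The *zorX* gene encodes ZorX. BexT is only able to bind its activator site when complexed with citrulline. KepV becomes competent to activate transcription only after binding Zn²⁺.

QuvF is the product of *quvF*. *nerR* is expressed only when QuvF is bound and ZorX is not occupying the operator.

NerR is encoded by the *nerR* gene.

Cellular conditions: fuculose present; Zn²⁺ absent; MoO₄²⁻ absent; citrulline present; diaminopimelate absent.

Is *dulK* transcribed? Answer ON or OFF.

Citrulline is present, so BexT is active.
No repressor is bound and BexT is active, so *torM* is transcribed.
So TorM is produced and active.
Fuculose is present, so ZorN is inactive.
Zn²⁺ is absent, so KepV is inactive.
Diaminopimelate is absent, so NolF is active.
With repressor NolF bound, *quvF* is not transcribed.
So QuvF is not produced.
MoO₄²⁻ is absent, so GorB is inactive.
With no repressor bound, *zorX* is transcribed.
So ZorX is produced and active.
With repressor ZorX bound, *nerR* is not transcribed.
So NerR is not produced.
Activator TorM is present, so *dulK* is transcribed.

ON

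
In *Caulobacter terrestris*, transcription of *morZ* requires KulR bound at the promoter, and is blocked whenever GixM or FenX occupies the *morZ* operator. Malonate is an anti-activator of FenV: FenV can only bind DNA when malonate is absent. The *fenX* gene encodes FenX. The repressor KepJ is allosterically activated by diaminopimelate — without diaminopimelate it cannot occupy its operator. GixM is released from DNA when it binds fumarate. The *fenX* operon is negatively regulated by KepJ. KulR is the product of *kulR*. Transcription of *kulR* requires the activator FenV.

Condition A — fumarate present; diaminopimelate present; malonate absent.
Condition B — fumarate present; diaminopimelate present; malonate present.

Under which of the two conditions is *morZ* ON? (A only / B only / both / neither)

Condition A:
Fumarate is present, so GixM is inactive.
Diaminopimelate is present, so KepJ is active.
With repressor KepJ bound, *fenX* is not transcribed.
So FenX is not produced.
Malonate is absent, so FenV is active.
No repressor is bound and FenV is active, so *kulR* is transcribed.
So KulR is produced and active.
No repressor is bound and KulR is active, so *morZ* is transcribed.
→ *morZ* is ON in A.
Condition B:
Fumarate is present, so GixM is inactive.
Diaminopimelate is present, so KepJ is active.
With repressor KepJ bound, *fenX* is not transcribed.
So FenX is not produced.
Malonate is present, so FenV is inactive.
Required activator FenV is absent, so *kulR* is not transcribed.
So KulR is not produced.
Required activator KulR is absent, so *morZ* is not transcribed.
→ *morZ* is OFF in B.

A only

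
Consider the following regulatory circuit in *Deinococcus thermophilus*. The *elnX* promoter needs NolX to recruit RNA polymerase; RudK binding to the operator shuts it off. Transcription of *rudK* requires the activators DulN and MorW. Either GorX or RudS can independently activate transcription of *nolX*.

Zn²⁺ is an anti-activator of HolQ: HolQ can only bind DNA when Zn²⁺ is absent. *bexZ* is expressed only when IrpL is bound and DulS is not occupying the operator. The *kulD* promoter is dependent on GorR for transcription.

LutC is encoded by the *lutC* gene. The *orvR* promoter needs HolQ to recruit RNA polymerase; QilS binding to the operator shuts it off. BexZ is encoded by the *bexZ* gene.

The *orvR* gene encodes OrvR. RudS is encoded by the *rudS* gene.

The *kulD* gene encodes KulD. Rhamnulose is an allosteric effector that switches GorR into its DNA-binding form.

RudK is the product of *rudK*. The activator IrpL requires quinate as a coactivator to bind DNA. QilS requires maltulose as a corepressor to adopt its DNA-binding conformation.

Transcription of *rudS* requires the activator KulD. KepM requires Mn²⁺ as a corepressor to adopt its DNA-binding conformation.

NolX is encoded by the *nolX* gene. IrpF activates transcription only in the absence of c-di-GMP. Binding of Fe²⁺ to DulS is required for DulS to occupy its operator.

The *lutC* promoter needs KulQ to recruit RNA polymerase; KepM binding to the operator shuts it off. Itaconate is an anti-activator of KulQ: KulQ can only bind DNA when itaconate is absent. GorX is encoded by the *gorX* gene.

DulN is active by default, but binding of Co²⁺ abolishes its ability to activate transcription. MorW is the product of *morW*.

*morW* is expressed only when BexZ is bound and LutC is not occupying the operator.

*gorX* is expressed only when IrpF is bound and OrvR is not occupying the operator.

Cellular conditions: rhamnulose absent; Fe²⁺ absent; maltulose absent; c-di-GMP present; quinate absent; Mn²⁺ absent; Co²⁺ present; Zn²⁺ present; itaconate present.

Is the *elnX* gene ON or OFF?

OFF

Co²⁺ is present, so DulN is inactive.
Itaconate is present, so KulQ is inactive.
Mn²⁺ is absent, so KepM is inactive.
Required activator KulQ is absent, so *lutC* is not transcribed.
So LutC is not produced.
Quinate is absent, so IrpL is inactive.
Fe²⁺ is absent, so DulS is inactive.
Required activator IrpL is absent, so *bexZ* is not transcribed.
So BexZ is not produced.
Required activator BexZ is absent, so *morW* is not transcribed.
So MorW is not produced.
Required activator DulN is absent, so *rudK* is not transcribed.
So RudK is not produced.
c-di-GMP is present, so IrpF is inactive.
Zn²⁺ is present, so HolQ is inactive.
Maltulose is absent, so QilS is inactive.
Required activator HolQ is absent, so *orvR* is not transcribed.
So OrvR is not produced.
Required activator IrpF is absent, so *gorX* is not transcribed.
So GorX is not produced.
Rhamnulose is absent, so GorR is inactive.
Required activator GorR is absent, so *kulD* is not transcribed.
So KulD is not produced.
Required activator KulD is absent, so *rudS* is not transcribed.
So RudS is not produced.
No activator is available at the *nolX* promoter, so *nolX* is not transcribed.
So NolX is not produced.
Required activator NolX is absent, so *elnX* is not transcribed.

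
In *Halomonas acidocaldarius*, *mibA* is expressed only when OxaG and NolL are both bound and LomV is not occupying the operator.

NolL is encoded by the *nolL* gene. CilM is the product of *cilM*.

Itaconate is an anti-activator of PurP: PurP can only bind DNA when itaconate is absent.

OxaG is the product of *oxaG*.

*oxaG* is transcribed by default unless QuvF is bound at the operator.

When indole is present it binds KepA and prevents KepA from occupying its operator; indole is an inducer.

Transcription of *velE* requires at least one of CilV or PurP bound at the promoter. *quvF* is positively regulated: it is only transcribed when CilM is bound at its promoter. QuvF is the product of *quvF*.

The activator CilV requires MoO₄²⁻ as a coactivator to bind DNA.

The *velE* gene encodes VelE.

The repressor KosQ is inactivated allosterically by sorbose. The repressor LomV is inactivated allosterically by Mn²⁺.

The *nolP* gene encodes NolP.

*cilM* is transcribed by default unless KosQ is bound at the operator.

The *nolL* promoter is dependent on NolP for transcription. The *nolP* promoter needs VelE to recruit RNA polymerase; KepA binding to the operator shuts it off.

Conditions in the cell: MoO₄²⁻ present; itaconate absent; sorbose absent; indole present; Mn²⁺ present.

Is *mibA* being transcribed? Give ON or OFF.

ON

Sorbose is absent, so KosQ is active.
With repressor KosQ bound, *cilM* is not transcribed.
So CilM is not produced.
Required activator CilM is absent, so *quvF* is not transcribed.
So QuvF is not produced.
With no repressor bound, *oxaG* is transcribed.
So OxaG is produced and active.
Mn²⁺ is present, so LomV is inactive.
MoO₄²⁻ is present, so CilV is active.
Itaconate is absent, so PurP is active.
Activator CilV is present, so *velE* is transcribed.
So VelE is produced and active.
Indole is present, so KepA is inactive.
No repressor is bound and VelE is active, so *nolP* is transcribed.
So NolP is produced and active.
No repressor is bound and NolP is active, so *nolL* is transcribed.
So NolL is produced and active.
No repressor is bound and OxaG and NolL are active, so *mibA* is transcribed.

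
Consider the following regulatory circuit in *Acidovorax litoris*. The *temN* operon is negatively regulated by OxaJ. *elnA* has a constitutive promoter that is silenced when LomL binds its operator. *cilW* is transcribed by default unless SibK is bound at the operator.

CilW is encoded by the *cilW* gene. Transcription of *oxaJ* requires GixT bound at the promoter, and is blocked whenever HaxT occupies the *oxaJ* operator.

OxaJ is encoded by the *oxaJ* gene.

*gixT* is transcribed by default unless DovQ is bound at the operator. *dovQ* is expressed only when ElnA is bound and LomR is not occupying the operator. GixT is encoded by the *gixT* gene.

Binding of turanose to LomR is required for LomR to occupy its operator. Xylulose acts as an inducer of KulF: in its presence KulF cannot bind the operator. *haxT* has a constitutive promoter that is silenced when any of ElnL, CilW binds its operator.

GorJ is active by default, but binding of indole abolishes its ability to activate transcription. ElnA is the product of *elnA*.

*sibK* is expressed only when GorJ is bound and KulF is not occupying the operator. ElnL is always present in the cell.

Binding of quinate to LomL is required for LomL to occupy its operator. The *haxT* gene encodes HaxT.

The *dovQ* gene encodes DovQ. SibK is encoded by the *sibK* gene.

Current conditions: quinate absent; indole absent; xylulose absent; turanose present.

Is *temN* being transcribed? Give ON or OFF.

OFF

Quinate is absent, so LomL is inactive.
With no repressor bound, *elnA* is transcribed.
So ElnA is produced and active.
Turanose is present, so LomR is active.
With repressor LomR bound, *dovQ* is not transcribed.
So DovQ is not produced.
With no repressor bound, *gixT* is transcribed.
So GixT is produced and active.
ElnL is produced constitutively and is active.
Indole is absent, so GorJ is active.
Xylulose is absent, so KulF is active.
With repressor KulF bound, *sibK* is not transcribed.
So SibK is not produced.
With no repressor bound, *cilW* is transcribed.
So CilW is produced and active.
With repressor ElnL bound, *haxT* is not transcribed.
So HaxT is not produced.
No repressor is bound and GixT is active, so *oxaJ* is transcribed.
So OxaJ is produced and active.
With repressor OxaJ bound, *temN* is not transcribed.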